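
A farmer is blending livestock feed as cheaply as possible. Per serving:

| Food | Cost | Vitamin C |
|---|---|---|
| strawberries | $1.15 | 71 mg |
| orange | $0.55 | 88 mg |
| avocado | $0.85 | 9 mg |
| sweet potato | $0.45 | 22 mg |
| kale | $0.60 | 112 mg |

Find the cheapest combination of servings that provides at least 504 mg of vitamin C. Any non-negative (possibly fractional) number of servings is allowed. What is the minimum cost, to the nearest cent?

Cost per mg of vitamin C: kale $0.0054, orange $0.0063, strawberries $0.0162, sweet potato $0.0205, avocado $0.0944.
With no serving limits, use only kale: 504 mg / 112 mg = 4.5 servings × $0.60 = $2.70.

$2.70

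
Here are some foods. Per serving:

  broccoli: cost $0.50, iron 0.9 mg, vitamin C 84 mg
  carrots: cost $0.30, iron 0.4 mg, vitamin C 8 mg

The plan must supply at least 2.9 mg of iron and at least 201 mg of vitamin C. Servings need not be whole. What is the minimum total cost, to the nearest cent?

Compare the cost at each extreme point of the feasible region.
broccoli only: max(2.9/0.9, 201/84) = 3.222 servings → $1.61.
carrots only: max(2.9/0.4, 201/8) = 25.12 servings → $7.54.
broccoli + carrots with both tight: 2.167 servings and 2.375 servings → $1.80.
Cheapest feasible corner: $1.61.

$1.61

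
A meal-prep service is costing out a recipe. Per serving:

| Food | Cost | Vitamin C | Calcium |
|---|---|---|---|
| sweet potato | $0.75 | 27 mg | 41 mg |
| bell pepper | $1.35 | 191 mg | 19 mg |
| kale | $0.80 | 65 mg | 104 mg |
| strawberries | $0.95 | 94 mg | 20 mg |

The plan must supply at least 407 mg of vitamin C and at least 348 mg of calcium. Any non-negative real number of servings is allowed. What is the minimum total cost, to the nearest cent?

$3.95

With two linear requirements the optimum uses one or two foods; enumerate the corners.
sweet potato only: max(407/27, 348/41) = 15.07 servings → $11.31.
bell pepper only: max(407/191, 348/19) = 18.32 servings → $24.73.
kale only: max(407/65, 348/104) = 6.262 servings → $5.01.
strawberries only: max(407/94, 348/20) = 17.4 servings → $16.53.
sweet potato + bell pepper with both tight: 8.026 servings and 0.9963 servings → $7.36.
sweet potato + kale: the both-tight solution has a negative serving — not a feasible corner.
sweet potato + strawberries with both tight: 7.415 servings and 2.2 servings → $7.65.
bell pepper + kale with both tight: 1.058 servings and 3.153 servings → $3.95.
bell pepper + strawberries: intersection lies outside the first quadrant.
kale + strawberries with both tight: 2.899 servings and 2.325 servings → $4.53.
The minimum over all feasible corners is $3.95.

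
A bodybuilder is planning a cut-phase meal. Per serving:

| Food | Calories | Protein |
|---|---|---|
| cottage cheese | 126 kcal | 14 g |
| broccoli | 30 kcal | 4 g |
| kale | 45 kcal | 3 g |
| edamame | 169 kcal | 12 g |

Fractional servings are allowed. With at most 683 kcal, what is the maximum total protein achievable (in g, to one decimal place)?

91.1 g

Protein per kcal: broccoli 0.1333, cottage cheese 0.1111, edamame 0.07101, kale 0.06667.
With no serving limits, spend the whole calories allowance on broccoli: 683 kcal / 30 kcal × 4 g = 91.1 g.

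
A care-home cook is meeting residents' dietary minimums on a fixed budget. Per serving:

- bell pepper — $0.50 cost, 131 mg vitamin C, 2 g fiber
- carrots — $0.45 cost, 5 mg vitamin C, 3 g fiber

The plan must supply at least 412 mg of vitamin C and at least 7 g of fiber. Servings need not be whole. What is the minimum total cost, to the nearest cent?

This is a tiny linear program; its minimum lies at a vertex of the feasible set. List the vertices and price them.
bell pepper only: max(412/131, 7/2) = 3.5 servings → $1.75.
carrots only: max(412/5, 7/3) = 82.4 servings → $37.08.
bell pepper + carrots with both tight: 3.136 servings and 0.2428 servings → $1.68.
So the least-cost plan costs $1.68.

$1.68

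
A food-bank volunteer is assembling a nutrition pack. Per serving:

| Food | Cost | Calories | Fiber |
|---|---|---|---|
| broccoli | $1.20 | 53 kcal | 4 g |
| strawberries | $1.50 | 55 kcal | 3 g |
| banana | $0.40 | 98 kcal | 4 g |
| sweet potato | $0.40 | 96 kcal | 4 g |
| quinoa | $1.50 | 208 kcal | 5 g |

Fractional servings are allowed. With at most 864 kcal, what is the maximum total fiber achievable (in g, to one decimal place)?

65.2 g

Fiber per kcal: broccoli 0.07547, strawberries 0.05455, sweet potato 0.04167, banana 0.04082, quinoa 0.02404.
With no serving limits, spend the whole calories allowance on broccoli: 864 kcal / 53 kcal × 4 g = 65.2 g.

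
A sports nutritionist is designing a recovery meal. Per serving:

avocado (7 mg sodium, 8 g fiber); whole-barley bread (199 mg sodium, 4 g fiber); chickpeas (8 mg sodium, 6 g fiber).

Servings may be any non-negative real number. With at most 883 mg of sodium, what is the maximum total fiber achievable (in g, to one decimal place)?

1009.1 g

Fiber per mg sodium: avocado 1.143, chickpeas 0.75, whole-barley bread 0.0201.
With no serving limits, spend the whole sodium allowance on avocado: 883 mg / 7 mg × 8 g = 1009.1 g.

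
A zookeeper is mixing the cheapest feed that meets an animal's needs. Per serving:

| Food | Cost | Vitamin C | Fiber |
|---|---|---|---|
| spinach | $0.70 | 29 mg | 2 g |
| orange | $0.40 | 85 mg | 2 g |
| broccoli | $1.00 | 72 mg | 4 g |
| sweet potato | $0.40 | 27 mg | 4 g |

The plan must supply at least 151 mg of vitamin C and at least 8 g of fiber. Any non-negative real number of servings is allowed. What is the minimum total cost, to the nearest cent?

A basic optimal solution has at most two foods positive. Try each food alone and each pair with both targets met exactly.
spinach only: max(151/29, 8/2) = 5.207 servings → $3.64.
orange only: max(151/85, 8/2) = 4 servings → $1.60.
broccoli only: max(151/72, 8/4) = 2.097 servings → $2.10.
sweet potato only: max(151/27, 8/4) = 5.593 servings → $2.24.
spinach + orange with both tight: 3.375 servings and 0.625 servings → $2.61.
spinach + broccoli with both targets exact would need a negative amount; discard.
spinach + sweet potato: the both-tight solution has a negative serving — not a feasible corner.
orange + broccoli with both tight: 0.1429 servings and 1.929 servings → $1.99.
orange + sweet potato with both tight: 1.357 servings and 1.322 servings → $1.07.
broccoli + sweet potato: the both-tight solution has a negative serving — not a feasible corner.
The minimum over all feasible corners is $1.07.

$1.07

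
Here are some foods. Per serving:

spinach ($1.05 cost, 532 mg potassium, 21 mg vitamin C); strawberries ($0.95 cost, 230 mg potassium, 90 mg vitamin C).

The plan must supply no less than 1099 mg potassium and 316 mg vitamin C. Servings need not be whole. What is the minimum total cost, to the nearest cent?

Check every corner: each single food scaled to meet both minima, and each pair solved so both constraints bind.
spinach only: max(1099/532, 316/21) = 15.05 servings → $15.80.
strawberries only: max(1099/230, 316/90) = 4.778 servings → $4.54.
spinach + strawberries with both tight: 0.6093 servings and 3.369 servings → $3.84.
So the least-cost plan costs $3.84.

$3.84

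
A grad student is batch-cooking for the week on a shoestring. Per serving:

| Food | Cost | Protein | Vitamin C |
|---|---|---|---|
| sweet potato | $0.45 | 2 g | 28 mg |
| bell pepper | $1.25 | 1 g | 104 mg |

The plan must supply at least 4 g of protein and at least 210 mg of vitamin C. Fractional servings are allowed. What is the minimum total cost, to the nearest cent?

Compare the cost at each extreme point of the feasible region.
sweet potato only: max(4/2, 210/28) = 7.5 servings → $3.38.
bell pepper only: max(4/1, 210/104) = 4 servings → $5.00.
sweet potato + bell pepper with both tight: 1.144 servings and 1.711 servings → $2.65.
Cheapest feasible corner: $2.65.

$2.65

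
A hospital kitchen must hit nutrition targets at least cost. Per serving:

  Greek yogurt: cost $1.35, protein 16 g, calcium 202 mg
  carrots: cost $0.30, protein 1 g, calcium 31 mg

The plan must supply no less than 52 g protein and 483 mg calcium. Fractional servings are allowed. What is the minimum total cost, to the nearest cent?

$4.39

With two linear requirements the optimum uses one or two foods; enumerate the corners.
Greek yogurt only: max(52/16, 483/202) = 3.25 servings → $4.39.
carrots only: max(52/1, 483/31) = 52 servings → $15.60.
Greek yogurt + carrots: the both-tight solution has a negative serving — not a feasible corner.
The minimum over all feasible corners is $4.39.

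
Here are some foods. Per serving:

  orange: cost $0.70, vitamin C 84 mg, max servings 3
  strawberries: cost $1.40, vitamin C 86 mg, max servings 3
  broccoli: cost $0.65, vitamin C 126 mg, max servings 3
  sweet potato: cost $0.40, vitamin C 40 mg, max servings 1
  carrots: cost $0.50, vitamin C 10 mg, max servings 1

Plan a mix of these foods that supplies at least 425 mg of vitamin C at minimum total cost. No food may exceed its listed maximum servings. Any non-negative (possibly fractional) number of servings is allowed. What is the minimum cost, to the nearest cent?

$2.34

Cost per mg of vitamin C: broccoli $0.0052, orange $0.0083, sweet potato $0.0100, strawberries $0.0163, carrots $0.0500.
Take 3 servings of broccoli: +378.0 mg vitamin C for $1.95 (total $1.95, still need 47.0 mg).
Take 0.5595 servings of orange: +47.0 mg vitamin C for $0.39 (total $2.34, still need 0.0 mg).
Filling from the cheapest source first is optimal under one linear minimum: $2.34.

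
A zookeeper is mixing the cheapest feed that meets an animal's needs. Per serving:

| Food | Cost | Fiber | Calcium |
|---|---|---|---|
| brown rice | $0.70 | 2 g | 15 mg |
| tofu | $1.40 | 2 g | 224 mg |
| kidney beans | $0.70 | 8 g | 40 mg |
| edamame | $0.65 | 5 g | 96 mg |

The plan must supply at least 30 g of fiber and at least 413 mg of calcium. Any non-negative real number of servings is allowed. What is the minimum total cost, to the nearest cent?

$3.41

The cheapest plan sits at a corner of the feasible region — with two constraints it uses at most two foods.
brown rice only: max(30/2, 413/15) = 27.53 servings → $19.27.
tofu only: max(30/2, 413/224) = 15 servings → $21.00.
kidney beans only: max(30/8, 413/40) = 10.32 servings → $7.23.
edamame only: max(30/5, 413/96) = 6 servings → $3.90.
brown rice + tofu with both tight: 14.1 servings and 0.8995 servings → $11.13.
brown rice + kidney beans: the both-tight solution has a negative serving — not a feasible corner.
brown rice + edamame with both tight: 6.966 servings and 3.214 servings → $6.96.
tofu + kidney beans with both tight: 1.229 servings and 3.443 servings → $4.13.
tofu + edamame with both targets exact would need a negative amount; discard.
kidney beans + edamame with both tight: 1.435 servings and 3.704 servings → $3.41.
The minimum over all feasible corners is $3.41.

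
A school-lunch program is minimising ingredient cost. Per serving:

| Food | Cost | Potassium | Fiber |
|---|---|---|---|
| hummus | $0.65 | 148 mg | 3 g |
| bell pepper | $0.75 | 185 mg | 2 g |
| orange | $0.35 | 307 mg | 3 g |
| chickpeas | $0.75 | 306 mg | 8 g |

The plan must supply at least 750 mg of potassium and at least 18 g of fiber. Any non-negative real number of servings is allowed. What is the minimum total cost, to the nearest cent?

This is a tiny linear program; its minimum lies at a vertex of the feasible set. List the vertices and price them.
hummus only: max(750/148, 18/3) = 6 servings → $3.90.
bell pepper only: max(750/185, 18/2) = 9 servings → $6.75.
orange only: max(750/307, 18/3) = 6 servings → $2.10.
chickpeas only: max(750/306, 18/8) = 2.451 servings → $1.84.
hummus + bell pepper: intersection lies outside the first quadrant.
hummus + orange with both targets exact would need a negative amount; discard.
hummus + chickpeas with both tight: 1.85 servings and 1.556 servings → $2.37.
bell pepper + orange with both targets exact would need a negative amount; discard.
bell pepper + chickpeas with both tight: 0.5668 servings and 2.108 servings → $2.01.
orange + chickpeas with both tight: 0.3199 servings and 2.13 servings → $1.71.
The minimum over all feasible corners is $1.71.

$1.71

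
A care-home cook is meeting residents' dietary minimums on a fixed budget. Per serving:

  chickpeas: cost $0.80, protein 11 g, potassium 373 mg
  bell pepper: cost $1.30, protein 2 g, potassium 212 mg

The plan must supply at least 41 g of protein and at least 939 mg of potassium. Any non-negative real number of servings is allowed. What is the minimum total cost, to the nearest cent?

The cheapest plan sits at a corner of the feasible region — with two constraints it uses at most two foods.
chickpeas only: max(41/11, 939/373) = 3.727 servings → $2.98.
bell pepper only: max(41/2, 939/212) = 20.5 servings → $26.65.
chickpeas + bell pepper: the both-tight solution has a negative serving — not a feasible corner.
The minimum over all feasible corners is $2.98.

$2.98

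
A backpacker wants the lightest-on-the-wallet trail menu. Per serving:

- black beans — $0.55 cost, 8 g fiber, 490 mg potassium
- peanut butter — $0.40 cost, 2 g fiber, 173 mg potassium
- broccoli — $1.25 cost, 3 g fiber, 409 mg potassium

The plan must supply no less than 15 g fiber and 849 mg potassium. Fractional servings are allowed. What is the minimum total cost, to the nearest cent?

$1.03

black beans only: max(15/8, 849/490) = 1.875 servings → $1.03.
peanut butter only: max(15/2, 849/173) = 7.5 servings → $3.00.
broccoli only: max(15/3, 849/409) = 5 servings → $6.25.
black beans + peanut butter with both targets exact would need a negative amount; discard.
black beans + broccoli: intersection lies outside the first quadrant.
peanut butter + broccoli with both targets exact would need a negative amount; discard.
Cheapest feasible corner: $1.03.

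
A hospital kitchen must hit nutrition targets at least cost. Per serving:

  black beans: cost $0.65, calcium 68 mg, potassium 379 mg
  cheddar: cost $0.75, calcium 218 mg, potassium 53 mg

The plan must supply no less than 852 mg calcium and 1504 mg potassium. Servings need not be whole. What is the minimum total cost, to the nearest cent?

$4.42

Check every corner: each single food scaled to meet both minima, and each pair solved so both constraints bind.
black beans only: max(852/68, 1504/379) = 12.53 servings → $8.14.
cheddar only: max(852/218, 1504/53) = 28.38 servings → $21.28.
black beans + cheddar with both tight: 3.578 servings and 2.792 servings → $4.42.
The minimum over all feasible corners is $4.42.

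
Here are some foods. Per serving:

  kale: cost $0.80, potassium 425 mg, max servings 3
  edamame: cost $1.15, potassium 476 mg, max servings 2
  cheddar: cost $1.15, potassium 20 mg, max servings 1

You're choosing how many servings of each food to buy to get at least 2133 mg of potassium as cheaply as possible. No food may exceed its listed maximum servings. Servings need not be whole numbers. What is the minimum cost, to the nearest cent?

Cost per mg of potassium: kale $0.0019, edamame $0.0024, cheddar $0.0575.
Take 3 servings of kale: +1275.0 mg potassium for $2.40 (total $2.40, still need 858.0 mg).
Take 1.803 servings of edamame: +858.0 mg potassium for $2.07 (total $4.47, still need 0.0 mg).
Greedy by cheapest-per-mg is optimal for a single linear constraint, so the minimum cost is $4.47.

$4.47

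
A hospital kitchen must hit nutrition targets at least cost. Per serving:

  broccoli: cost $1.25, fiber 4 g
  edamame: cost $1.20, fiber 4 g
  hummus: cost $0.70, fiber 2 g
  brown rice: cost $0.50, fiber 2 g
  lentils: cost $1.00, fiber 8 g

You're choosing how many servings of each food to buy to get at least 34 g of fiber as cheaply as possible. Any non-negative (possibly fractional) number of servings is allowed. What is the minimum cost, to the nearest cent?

Cost per g of fiber: lentils $0.1250, brown rice $0.2500, edamame $0.3000, broccoli $0.3125, hummus $0.3500.
With no serving limits, use only lentils: 34 g / 8 g = 4.25 servings × $1.00 = $4.25.

$4.25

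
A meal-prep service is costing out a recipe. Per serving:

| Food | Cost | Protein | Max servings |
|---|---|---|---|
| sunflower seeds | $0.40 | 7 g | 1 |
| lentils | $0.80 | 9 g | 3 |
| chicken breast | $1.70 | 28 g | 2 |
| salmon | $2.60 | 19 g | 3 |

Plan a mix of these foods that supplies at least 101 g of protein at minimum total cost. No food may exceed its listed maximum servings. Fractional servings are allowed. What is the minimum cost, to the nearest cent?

$7.71

Cost per g of protein: sunflower seeds $0.0571, chicken breast $0.0607, lentils $0.0889, salmon $0.1368.
Take 1 serving of sunflower seeds: +7.0 g protein for $0.40 (total $0.40, still need 94.0 g).
Take 2 servings of chicken breast: +56.0 g protein for $3.40 (total $3.80, still need 38.0 g).
Take 3 servings of lentils: +27.0 g protein for $2.40 (total $6.20, still need 11.0 g).
Take 0.5789 servings of salmon: +11.0 g protein for $1.51 (total $7.71, still need 0.0 g).
Greedy by cheapest-per-g is optimal for a single linear constraint, so the minimum cost is $7.71.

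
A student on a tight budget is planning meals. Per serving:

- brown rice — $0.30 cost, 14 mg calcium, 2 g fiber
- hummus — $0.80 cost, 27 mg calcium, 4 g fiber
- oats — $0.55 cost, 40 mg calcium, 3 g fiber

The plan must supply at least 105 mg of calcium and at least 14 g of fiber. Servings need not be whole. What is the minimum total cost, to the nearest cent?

Check every corner: each single food scaled to meet both minima, and each pair solved so both constraints bind.
brown rice only: max(105/14, 14/2) = 7.5 servings → $2.25.
hummus only: max(105/27, 14/4) = 3.889 servings → $3.11.
oats only: max(105/40, 14/3) = 4.667 servings → $2.57.
brown rice + hummus with both targets exact would need a negative amount; discard.
brown rice + oats with both tight: 6.447 servings and 0.3684 servings → $2.14.
hummus + oats with both tight: 3.101 servings and 0.5316 servings → $2.77.
So the least-cost plan costs $2.14.

$2.14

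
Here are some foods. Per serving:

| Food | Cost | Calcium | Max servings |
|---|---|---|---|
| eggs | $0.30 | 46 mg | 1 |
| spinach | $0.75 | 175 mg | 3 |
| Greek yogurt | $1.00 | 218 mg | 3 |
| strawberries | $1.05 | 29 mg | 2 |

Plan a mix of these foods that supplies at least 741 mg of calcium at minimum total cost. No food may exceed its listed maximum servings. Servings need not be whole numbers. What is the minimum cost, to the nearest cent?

Cost per mg of calcium: spinach $0.0043, Greek yogurt $0.0046, eggs $0.0065, strawberries $0.0362.
Take 3 servings of spinach: +525.0 mg calcium for $2.25 (total $2.25, still need 216.0 mg).
Take 0.9908 servings of Greek yogurt: +216.0 mg calcium for $0.99 (total $3.24, still need 0.0 mg).
Greedy by cheapest-per-mg is optimal for a single linear constraint, so the minimum cost is $3.24.

$3.24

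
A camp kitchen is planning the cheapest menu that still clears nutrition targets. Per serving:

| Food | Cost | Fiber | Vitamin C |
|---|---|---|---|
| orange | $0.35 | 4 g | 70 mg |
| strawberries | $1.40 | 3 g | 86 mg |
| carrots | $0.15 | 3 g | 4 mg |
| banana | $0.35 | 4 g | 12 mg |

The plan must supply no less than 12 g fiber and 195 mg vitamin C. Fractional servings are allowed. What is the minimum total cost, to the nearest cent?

$1.02

orange only: max(12/4, 195/70) = 3 servings → $1.05.
strawberries only: max(12/3, 195/86) = 4 servings → $5.60.
carrots only: max(12/3, 195/4) = 48.75 servings → $7.31.
banana only: max(12/4, 195/12) = 16.25 servings → $5.69.
orange + strawberries: intersection lies outside the first quadrant.
orange + carrots with both tight: 2.768 servings and 0.3093 servings → $1.02.
orange + banana with both tight: 2.741 servings and 0.2586 servings → $1.05.
strawberries + carrots with both tight: 2.183 servings and 1.817 servings → $3.33.
strawberries + banana with both tight: 2.065 servings and 1.451 servings → $3.40.
carrots + banana: intersection lies outside the first quadrant.
Cheapest feasible corner: $1.02.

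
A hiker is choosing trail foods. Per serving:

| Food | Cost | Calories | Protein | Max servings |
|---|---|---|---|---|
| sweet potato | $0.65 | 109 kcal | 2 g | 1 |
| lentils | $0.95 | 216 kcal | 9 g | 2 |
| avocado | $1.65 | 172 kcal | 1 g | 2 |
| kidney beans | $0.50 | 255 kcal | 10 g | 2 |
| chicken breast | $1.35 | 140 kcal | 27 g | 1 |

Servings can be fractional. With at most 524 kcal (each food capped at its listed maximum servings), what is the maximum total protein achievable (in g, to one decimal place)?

43.0 g

Protein per kcal: chicken breast 0.1929, lentils 0.04167, kidney beans 0.03922, sweet potato 0.01835, avocado 0.005814.
Take 1 serving of chicken breast: uses 140 kcal, +27.0 g protein (running total 27.0 g).
Take 1.778 servings of lentils: uses 384 kcal, +16.0 g protein (running total 43.0 g).
Filling greedily by protein-per-kcal is optimal for one linear limit, giving 43.0 g.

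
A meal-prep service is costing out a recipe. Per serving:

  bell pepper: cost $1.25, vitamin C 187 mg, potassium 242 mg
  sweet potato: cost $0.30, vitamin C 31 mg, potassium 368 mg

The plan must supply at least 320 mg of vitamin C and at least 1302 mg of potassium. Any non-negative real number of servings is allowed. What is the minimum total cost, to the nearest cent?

$2.39

Compare the cost at each extreme point of the feasible region.
bell pepper only: max(320/187, 1302/242) = 5.38 servings → $6.73.
sweet potato only: max(320/31, 1302/368) = 10.32 servings → $3.10.
bell pepper + sweet potato with both tight: 1.262 servings and 2.708 servings → $2.39.
Cheapest feasible corner: $2.39.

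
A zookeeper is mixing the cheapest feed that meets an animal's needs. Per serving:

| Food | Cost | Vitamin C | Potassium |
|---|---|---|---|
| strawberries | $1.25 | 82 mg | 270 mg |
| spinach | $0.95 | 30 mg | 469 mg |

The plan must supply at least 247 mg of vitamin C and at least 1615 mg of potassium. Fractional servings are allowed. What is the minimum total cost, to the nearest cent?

$4.83

For a min-cost LP with two ≥-constraints, a basic feasible solution has at most two positive variables.
strawberries only: max(247/82, 1615/270) = 5.981 servings → $7.48.
spinach only: max(247/30, 1615/469) = 8.233 servings → $7.82.
strawberries + spinach with both tight: 2.22 servings and 2.165 servings → $4.83.
Cheapest feasible corner: $4.83.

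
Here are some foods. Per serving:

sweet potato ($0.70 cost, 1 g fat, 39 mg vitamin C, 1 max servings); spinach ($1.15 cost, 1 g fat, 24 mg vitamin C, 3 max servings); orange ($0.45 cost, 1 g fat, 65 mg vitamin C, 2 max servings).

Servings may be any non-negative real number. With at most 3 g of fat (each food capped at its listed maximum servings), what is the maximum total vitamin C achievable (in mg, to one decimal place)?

169.0 mg

Vitamin C per g fat: orange 65, sweet potato 39, spinach 24.
Take 2 servings of orange: uses 2 g fat, +130.0 mg vitamin C (running total 130.0 mg).
Take 1 serving of sweet potato: uses 1 g fat, +39.0 mg vitamin C (running total 169.0 mg).
Filling greedily by vitamin C-per-g fat is optimal for one linear limit, giving 169.0 mg.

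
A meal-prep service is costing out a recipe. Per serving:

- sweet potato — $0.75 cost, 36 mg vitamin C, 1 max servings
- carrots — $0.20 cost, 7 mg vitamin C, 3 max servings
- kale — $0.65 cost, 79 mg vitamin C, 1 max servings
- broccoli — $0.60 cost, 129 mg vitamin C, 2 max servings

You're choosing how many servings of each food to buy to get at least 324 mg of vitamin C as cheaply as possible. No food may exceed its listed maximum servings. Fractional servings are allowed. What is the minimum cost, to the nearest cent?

Cost per mg of vitamin C: broccoli $0.0047, kale $0.0082, sweet potato $0.0208, carrots $0.0286.
Take 2 servings of broccoli: +258.0 mg vitamin C for $1.20 (total $1.20, still need 66.0 mg).
Take 0.8354 servings of kale: +66.0 mg vitamin C for $0.54 (total $1.74, still need 0.0 mg).
Filling from the cheapest source first is optimal under one linear minimum: $1.74.

$1.74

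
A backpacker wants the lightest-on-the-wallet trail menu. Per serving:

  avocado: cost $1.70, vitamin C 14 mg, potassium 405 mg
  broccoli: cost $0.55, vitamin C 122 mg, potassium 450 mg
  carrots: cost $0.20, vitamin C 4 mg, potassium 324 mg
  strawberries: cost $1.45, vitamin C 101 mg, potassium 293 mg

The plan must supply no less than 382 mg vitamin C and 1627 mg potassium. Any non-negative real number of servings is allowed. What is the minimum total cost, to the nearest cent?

$1.85

Check every corner: each single food scaled to meet both minima, and each pair solved so both constraints bind.
avocado only: max(382/14, 1627/405) = 27.29 servings → $46.39.
broccoli only: max(382/122, 1627/450) = 3.616 servings → $1.99.
carrots only: max(382/4, 1627/324) = 95.5 servings → $19.10.
strawberries only: max(382/101, 1627/293) = 5.553 servings → $8.05.
avocado + broccoli with both tight: 0.6169 servings and 3.06 servings → $2.73.
avocado + carrots with both targets exact would need a negative amount; discard.
avocado + strawberries with both tight: 1.424 servings and 3.585 servings → $7.62.
broccoli + carrots with both tight: 3.108 servings and 0.7049 servings → $1.85.
broccoli + strawberries with both targets exact would need a negative amount; discard.
carrots + strawberries with both tight: 1.661 servings and 3.716 servings → $5.72.
The minimum over all feasible corners is $1.85.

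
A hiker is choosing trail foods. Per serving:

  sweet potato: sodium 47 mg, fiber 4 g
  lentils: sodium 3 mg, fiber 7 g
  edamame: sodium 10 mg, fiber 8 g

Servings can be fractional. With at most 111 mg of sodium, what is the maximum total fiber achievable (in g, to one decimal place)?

259.0 g

Fiber per mg sodium: lentils 2.333, edamame 0.8, sweet potato 0.08511.
With no serving limits, spend the whole sodium allowance on lentils: 111 mg / 3 mg × 7 g = 259.0 g.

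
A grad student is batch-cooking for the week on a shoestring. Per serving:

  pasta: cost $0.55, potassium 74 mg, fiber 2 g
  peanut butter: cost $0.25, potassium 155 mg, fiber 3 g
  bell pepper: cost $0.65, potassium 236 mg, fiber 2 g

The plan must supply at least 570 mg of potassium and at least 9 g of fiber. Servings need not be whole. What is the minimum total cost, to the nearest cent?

The cheapest plan sits at a corner of the feasible region — with two constraints it uses at most two foods.
pasta only: max(570/74, 9/2) = 7.703 servings → $4.24.
peanut butter only: max(570/155, 9/3) = 3.677 servings → $0.92.
bell pepper only: max(570/236, 9/2) = 4.5 servings → $2.92.
pasta + peanut butter: the both-tight solution has a negative serving — not a feasible corner.
pasta + bell pepper with both tight: 3.037 servings and 1.463 servings → $2.62.
peanut butter + bell pepper with both tight: 2.472 servings and 0.7915 servings → $1.13.
Cheapest feasible corner: $0.92.

$0.92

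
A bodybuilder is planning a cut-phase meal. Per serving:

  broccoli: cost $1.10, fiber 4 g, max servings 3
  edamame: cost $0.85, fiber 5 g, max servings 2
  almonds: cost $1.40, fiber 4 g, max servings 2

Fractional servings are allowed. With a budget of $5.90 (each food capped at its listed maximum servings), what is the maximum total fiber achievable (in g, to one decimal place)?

24.6 g

Fiber per dollar: edamame 5.882, broccoli 3.636, almonds 2.857.
Take 2 servings of edamame: spends $1.70, +10.0 g fiber (running total 10.0 g).
Take 3 servings of broccoli: spends $3.30, +12.0 g fiber (running total 22.0 g).
Take 0.6429 servings of almonds: spends $0.90, +2.6 g fiber (running total 24.6 g).
Greedy by best ratio exhausts the cost allowance optimally: 24.6 g.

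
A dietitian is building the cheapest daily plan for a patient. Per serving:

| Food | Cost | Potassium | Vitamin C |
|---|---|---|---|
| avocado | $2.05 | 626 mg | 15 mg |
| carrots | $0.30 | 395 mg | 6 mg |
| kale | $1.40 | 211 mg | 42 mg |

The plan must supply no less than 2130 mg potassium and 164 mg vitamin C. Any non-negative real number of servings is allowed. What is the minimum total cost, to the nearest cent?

$5.82

A basic optimal solution has at most two foods positive. Try each food alone and each pair with both targets met exactly.
avocado only: max(2130/626, 164/15) = 10.93 servings → $22.41.
carrots only: max(2130/395, 164/6) = 27.33 servings → $8.20.
kale only: max(2130/211, 164/42) = 10.09 servings → $14.13.
avocado + carrots: the both-tight solution has a negative serving — not a feasible corner.
avocado + kale with both tight: 2.372 servings and 3.058 servings → $9.14.
carrots + kale with both tight: 3.58 servings and 3.393 servings → $5.82.
So the least-cost plan costs $5.82.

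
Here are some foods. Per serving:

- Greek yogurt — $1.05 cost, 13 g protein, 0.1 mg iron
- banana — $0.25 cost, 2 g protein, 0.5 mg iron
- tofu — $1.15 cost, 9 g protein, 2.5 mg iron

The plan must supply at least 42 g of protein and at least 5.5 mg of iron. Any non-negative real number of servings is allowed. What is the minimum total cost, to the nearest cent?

$4.29

The cheapest plan sits at a corner of the feasible region — with two constraints it uses at most two foods.
Greek yogurt only: max(42/13, 5.5/0.1) = 55 servings → $57.75.
banana only: max(42/2, 5.5/0.5) = 21 servings → $5.25.
tofu only: max(42/9, 5.5/2.5) = 4.667 servings → $5.37.
Greek yogurt + banana with both tight: 1.587 servings and 10.68 servings → $4.34.
Greek yogurt + tofu with both tight: 1.756 servings and 2.13 servings → $4.29.
banana + tofu: the both-tight solution has a negative serving — not a feasible corner.
So the least-cost plan costs $4.29.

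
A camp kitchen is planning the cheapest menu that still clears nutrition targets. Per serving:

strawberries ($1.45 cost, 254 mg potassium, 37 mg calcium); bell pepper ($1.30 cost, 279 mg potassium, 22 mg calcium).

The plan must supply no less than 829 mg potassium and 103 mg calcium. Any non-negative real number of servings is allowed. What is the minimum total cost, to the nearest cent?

$4.45

The cheapest plan sits at a corner of the feasible region — with two constraints it uses at most two foods.
strawberries only: max(829/254, 103/37) = 3.264 servings → $4.73.
bell pepper only: max(829/279, 103/22) = 4.682 servings → $6.09.
strawberries + bell pepper with both tight: 2.217 servings and 0.9527 servings → $4.45.
The minimum over all feasible corners is $4.45.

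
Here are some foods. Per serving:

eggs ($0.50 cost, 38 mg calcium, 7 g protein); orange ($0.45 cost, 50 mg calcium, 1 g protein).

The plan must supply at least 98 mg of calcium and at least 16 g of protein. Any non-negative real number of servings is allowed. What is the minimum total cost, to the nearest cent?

$1.24

With two linear requirements the optimum uses one or two foods; enumerate the corners.
eggs only: max(98/38, 16/7) = 2.579 servings → $1.29.
orange only: max(98/50, 16/1) = 16 servings → $7.20.
eggs + orange with both tight: 2.25 servings and 0.25 servings → $1.24.
Cheapest feasible corner: $1.24.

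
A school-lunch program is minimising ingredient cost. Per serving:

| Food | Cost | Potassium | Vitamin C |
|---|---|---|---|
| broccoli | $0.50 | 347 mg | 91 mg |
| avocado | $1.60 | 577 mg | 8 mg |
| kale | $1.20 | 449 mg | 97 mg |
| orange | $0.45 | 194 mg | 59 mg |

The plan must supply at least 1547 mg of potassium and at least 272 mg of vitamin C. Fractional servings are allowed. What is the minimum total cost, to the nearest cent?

For a min-cost LP with two ≥-constraints, a basic feasible solution has at most two positive variables.
broccoli only: max(1547/347, 272/91) = 4.458 servings → $2.23.
avocado only: max(1547/577, 272/8) = 34 servings → $54.40.
kale only: max(1547/449, 272/97) = 3.445 servings → $4.13.
orange only: max(1547/194, 272/59) = 7.974 servings → $3.59.
broccoli + avocado with both tight: 2.907 servings and 0.9329 servings → $2.95.
broccoli + kale: intersection lies outside the first quadrant.
broccoli + orange with both targets exact would need a negative amount; discard.
avocado + kale with both tight: 0.5333 servings and 2.76 servings → $4.17.
avocado + orange with both tight: 1.185 servings and 4.449 servings → $3.90.
kale + orange with both targets exact would need a negative amount; discard.
So the least-cost plan costs $2.23.

$2.23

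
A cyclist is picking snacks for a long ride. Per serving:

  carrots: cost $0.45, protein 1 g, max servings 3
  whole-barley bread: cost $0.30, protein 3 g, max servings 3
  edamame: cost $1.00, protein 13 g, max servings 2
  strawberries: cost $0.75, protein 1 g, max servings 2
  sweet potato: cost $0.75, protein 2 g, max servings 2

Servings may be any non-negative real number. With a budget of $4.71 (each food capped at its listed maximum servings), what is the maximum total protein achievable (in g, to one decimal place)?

39.7 g

Protein per dollar: edamame 13, whole-barley bread 10, sweet potato 2.667, carrots 2.222, strawberries 1.333.
Take 2 servings of edamame: spends $2.00, +26.0 g protein (running total 26.0 g).
Take 3 servings of whole-barley bread: spends $0.90, +9.0 g protein (running total 35.0 g).
Take 2 servings of sweet potato: spends $1.50, +4.0 g protein (running total 39.0 g).
Take 0.6889 servings of carrots: spends $0.31, +0.7 g protein (running total 39.7 g).
Filling greedily by protein-per-dollar is optimal for one linear limit, giving 39.7 g.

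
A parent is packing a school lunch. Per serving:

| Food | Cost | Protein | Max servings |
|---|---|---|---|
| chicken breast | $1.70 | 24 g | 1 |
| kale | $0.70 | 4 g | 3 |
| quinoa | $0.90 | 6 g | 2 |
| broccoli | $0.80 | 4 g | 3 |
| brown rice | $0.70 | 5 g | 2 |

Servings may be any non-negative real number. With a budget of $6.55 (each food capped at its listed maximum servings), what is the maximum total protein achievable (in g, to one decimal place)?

55.4 g

Protein per dollar: chicken breast 14.12, brown rice 7.143, quinoa 6.667, kale 5.714, broccoli 5.
Take 1 serving of chicken breast: spends $1.70, +24.0 g protein (running total 24.0 g).
Take 2 servings of brown rice: spends $1.40, +10.0 g protein (running total 34.0 g).
Take 2 servings of quinoa: spends $1.80, +12.0 g protein (running total 46.0 g).
Take 2.357 servings of kale: spends $1.65, +9.4 g protein (running total 55.4 g).
Greedy by best ratio exhausts the cost allowance optimally: 55.4 g.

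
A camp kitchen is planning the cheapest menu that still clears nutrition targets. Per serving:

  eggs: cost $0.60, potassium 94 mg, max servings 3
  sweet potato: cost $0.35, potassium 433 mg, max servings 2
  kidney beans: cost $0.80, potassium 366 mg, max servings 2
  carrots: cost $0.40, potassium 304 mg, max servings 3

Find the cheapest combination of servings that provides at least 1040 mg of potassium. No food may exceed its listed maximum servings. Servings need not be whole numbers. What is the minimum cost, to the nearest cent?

Cost per mg of potassium: sweet potato $0.0008, carrots $0.0013, kidney beans $0.0022, eggs $0.0064.
Take 2 servings of sweet potato: +866.0 mg potassium for $0.70 (total $0.70, still need 174.0 mg).
Take 0.5724 servings of carrots: +174.0 mg potassium for $0.23 (total $0.93, still need 0.0 mg).
Greedy by cheapest-per-mg is optimal for a single linear constraint, so the minimum cost is $0.93.

$0.93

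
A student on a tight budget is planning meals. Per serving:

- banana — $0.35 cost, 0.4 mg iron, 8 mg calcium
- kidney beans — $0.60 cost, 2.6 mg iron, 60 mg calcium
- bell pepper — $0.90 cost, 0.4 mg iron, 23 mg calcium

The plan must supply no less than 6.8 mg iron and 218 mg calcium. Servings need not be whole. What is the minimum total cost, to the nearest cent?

$2.18

An LP optimum is at a vertex; with two nutrient constraints at most two foods are used. Check each candidate.
banana only: max(6.8/0.4, 218/8) = 27.25 servings → $9.54.
kidney beans only: max(6.8/2.6, 218/60) = 3.633 servings → $2.18.
bell pepper only: max(6.8/0.4, 218/23) = 17 servings → $15.30.
banana + kidney beans: intersection lies outside the first quadrant.
banana + bell pepper with both tight: 11.53 servings and 5.467 servings → $8.96.
kidney beans + bell pepper with both tight: 1.933 servings and 4.436 servings → $5.15.
The minimum over all feasible corners is $2.18.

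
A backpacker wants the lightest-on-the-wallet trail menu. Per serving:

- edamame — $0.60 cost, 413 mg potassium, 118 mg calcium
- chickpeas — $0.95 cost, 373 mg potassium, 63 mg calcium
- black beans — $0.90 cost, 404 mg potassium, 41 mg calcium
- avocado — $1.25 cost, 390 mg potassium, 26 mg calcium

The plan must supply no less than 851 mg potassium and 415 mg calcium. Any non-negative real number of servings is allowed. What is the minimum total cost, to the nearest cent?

$2.11

At the optimum either one food covers both requirements or two foods hit both targets exactly; no other combination can be cheaper.
edamame only: max(851/413, 415/118) = 3.517 servings → $2.11.
chickpeas only: max(851/373, 415/63) = 6.587 servings → $6.26.
black beans only: max(851/404, 415/41) = 10.12 servings → $9.11.
avocado only: max(851/390, 415/26) = 15.96 servings → $19.95.
edamame + chickpeas: the both-tight solution has a negative serving — not a feasible corner.
edamame + black beans: the both-tight solution has a negative serving — not a feasible corner.
edamame + avocado with both targets exact would need a negative amount; discard.
chickpeas + black beans: the both-tight solution has a negative serving — not a feasible corner.
chickpeas + avocado: intersection lies outside the first quadrant.
black beans + avocado with both targets exact would need a negative amount; discard.
The minimum over all feasible corners is $2.11.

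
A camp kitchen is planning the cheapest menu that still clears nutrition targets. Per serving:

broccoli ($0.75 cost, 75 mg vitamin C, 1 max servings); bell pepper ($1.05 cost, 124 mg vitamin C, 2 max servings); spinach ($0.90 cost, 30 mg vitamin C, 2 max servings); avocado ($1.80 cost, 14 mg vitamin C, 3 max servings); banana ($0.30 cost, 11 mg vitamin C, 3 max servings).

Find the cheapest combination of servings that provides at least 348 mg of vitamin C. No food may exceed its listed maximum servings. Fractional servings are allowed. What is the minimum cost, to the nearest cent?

Cost per mg of vitamin C: bell pepper $0.0085, broccoli $0.0100, banana $0.0273, spinach $0.0300, avocado $0.1286.
Take 2 servings of bell pepper: +248.0 mg vitamin C for $2.10 (total $2.10, still need 100.0 mg).
Take 1 serving of broccoli: +75.0 mg vitamin C for $0.75 (total $2.85, still need 25.0 mg).
Take 2.273 servings of banana: +25.0 mg vitamin C for $0.68 (total $3.53, still need 0.0 mg).
Greedy by cheapest-per-mg is optimal for a single linear constraint, so the minimum cost is $3.53.

$3.53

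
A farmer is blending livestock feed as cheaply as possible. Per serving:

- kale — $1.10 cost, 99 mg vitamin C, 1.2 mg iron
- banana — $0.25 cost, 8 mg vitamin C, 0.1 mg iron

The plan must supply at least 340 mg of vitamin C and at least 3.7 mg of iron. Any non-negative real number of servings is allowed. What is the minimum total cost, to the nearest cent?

Two binding constraints pin down two serving amounts, so the optimal mix uses at most two foods. The candidates are each food alone (scaled to the tighter of vitamin C/iron) and each pair with both constraints tight.
kale only: max(340/99, 3.7/1.2) = 3.434 servings → $3.78.
banana only: max(340/8, 3.7/0.1) = 42.5 servings → $10.62.
kale + banana with both targets exact would need a negative amount; discard.
So the least-cost plan costs $3.78.

$3.78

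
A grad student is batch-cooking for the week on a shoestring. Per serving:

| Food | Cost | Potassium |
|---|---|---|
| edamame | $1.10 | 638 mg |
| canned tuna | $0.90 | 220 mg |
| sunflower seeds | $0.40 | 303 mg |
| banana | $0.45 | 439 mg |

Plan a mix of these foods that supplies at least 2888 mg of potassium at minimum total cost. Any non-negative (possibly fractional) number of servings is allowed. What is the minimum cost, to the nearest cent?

Cost per mg of potassium: banana $0.0010, sunflower seeds $0.0013, edamame $0.0017, canned tuna $0.0041.
With no serving limits, use only banana: 2888 mg / 439 mg = 6.579 servings × $0.45 = $2.96.

$2.96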